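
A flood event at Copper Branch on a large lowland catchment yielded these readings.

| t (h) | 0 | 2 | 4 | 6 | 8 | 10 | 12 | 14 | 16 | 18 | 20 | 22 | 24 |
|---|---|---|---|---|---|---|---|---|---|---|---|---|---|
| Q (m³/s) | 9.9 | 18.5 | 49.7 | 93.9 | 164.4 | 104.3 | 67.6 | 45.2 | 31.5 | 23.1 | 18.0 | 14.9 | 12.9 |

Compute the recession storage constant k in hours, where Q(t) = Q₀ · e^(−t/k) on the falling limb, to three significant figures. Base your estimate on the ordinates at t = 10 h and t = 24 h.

On the falling limb, Q drops from 104.3 to 12.9 m³/s between t = 10 h and t = 24 h (Δt = 14 h).
k = −Δt / ln(Q₂/Q₁) = −14 / ln(12.9/104.3) = 6.70 h.

k ≈ 6.70 h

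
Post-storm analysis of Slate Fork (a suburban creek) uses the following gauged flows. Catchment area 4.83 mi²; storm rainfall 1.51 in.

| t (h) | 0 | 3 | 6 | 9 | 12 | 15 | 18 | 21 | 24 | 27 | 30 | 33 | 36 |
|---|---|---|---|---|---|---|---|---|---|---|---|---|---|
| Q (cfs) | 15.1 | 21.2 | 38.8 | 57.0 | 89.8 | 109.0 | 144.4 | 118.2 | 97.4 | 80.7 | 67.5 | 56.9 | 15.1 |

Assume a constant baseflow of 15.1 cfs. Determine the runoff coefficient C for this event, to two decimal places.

C ≈ 0.46

ΣQ_DR = 714.8 cfs; V = ΣQ_DR·Δt = 7.720 × 10^6 ft³.
Runoff depth d = V / A = 0.6880 in.
C = d / P = 0.6880 / 1.51 = 0.46.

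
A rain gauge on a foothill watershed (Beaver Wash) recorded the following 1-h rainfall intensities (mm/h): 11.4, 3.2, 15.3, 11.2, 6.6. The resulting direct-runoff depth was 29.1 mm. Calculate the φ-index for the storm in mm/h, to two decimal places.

φ ≈ 3.85 mm/h

Only the 4 blocks with intensity above φ contribute runoff: 11.4, 15.3, 11.2, 6.6 mm/h.
Σ(I−φ)·Δt = d  ⇒  (11.4+15.3+11.2+6.6 − 4φ)·1 = 29.1
φ = (44.50 − 29.1/1) / 4 = 3.85 mm/h.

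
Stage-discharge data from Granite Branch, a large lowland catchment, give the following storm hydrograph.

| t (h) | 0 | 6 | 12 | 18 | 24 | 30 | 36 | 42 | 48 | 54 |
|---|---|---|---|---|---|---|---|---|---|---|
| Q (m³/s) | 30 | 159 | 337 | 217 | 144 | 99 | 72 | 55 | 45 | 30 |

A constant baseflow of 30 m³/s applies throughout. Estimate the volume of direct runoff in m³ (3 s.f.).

Direct-runoff ordinates (Q − Q_b): 0.0, 129.0, 307.0, 187.0, 114.0, 69.0, 42.0, 25.0, 15.0, 0.0 m³/s.
ΣQ_DR = 888.0 m³/s.
With Δt = 6 h = 21600 s, V = ΣQ_DR · Δt = 888.0 × 21600 = 1.92 × 10^7 m³.

V ≈ 1.92 × 10^7 m³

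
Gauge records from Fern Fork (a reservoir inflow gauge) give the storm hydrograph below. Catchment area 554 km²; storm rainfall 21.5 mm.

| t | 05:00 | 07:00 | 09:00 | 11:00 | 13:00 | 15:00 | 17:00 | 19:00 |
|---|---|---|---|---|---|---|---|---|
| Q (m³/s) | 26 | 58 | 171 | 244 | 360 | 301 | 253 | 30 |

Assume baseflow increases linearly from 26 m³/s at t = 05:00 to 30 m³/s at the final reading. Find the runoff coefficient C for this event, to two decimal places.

ΣQ_DR = 1219 m³/s; V = ΣQ_DR·Δt = 8.777 × 10^6 m³.
Runoff depth d = V / A = 15.84 mm.
C = d / P = 15.84 / 21.5 = 0.74.

C ≈ 0.74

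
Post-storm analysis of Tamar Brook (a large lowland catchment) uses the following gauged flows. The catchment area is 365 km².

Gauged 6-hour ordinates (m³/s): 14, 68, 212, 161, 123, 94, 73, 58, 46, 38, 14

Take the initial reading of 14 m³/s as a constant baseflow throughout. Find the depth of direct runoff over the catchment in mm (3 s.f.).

d ≈ 44.2 mm

Direct runoff: 0.0, 54.0, 198.0, 147.0, 109.0, 80.0, 59.0, 44.0, 32.0, 24.0, 0.0 m³/s; ΣQ_DR = 747.0 m³/s.
V = ΣQ_DR · Δt = 747.0 × 21600 s = 1.614 × 10^7 m³.
Over A = 365 km², depth = V / A = 44.2 mm.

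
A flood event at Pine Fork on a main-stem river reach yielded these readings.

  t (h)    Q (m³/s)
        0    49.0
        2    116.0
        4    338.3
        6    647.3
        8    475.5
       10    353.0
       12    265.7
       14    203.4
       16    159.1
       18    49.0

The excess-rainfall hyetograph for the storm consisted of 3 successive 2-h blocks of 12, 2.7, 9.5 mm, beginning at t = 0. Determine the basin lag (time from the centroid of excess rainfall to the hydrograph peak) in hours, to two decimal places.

t_L ≈ 3.21 h

Centroid of excess rainfall: t_c = Σ P_i·t̄_i / ΣP_i = 2.7934 h (block centres at 1, 3, 5 h).
Hydrograph peak occurs at t = 6 h, so basin lag t_L = 6 − 2.7934 = 3.21 h.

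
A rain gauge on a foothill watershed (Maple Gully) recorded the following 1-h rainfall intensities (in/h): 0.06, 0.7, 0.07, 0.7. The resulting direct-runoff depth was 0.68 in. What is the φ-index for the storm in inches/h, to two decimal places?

φ ≈ 0.36 in/h

Only the 2 blocks with intensity above φ contribute runoff: 0.7, 0.7 in/h.
Σ(I−φ)·Δt = d  ⇒  (0.7+0.7 − 2φ)·1 = 0.68
φ = (1.400 − 0.68/1) / 2 = 0.36 in/h.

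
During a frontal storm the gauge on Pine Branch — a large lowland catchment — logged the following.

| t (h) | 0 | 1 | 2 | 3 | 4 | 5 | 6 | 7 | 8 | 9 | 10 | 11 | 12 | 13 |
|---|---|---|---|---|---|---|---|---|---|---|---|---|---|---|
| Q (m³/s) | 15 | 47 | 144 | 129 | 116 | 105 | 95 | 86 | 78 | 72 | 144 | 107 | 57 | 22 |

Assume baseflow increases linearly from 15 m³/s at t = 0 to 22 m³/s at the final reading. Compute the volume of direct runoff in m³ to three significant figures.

Direct-runoff ordinates (Q − Q_b): 0.00, 31.46, 127.92, 112.38, 98.85, 87.31, 76.77, 67.23, 58.69, 52.15, 123.62, 86.08, 35.54, 0.00 m³/s.
ΣQ_DR = 958.0 m³/s.
With Δt = 1 h = 3600 s, V = ΣQ_DR · Δt = 958.0 × 3600 = 3.45 × 10^6 m³.

V ≈ 3.45 × 10^6 m³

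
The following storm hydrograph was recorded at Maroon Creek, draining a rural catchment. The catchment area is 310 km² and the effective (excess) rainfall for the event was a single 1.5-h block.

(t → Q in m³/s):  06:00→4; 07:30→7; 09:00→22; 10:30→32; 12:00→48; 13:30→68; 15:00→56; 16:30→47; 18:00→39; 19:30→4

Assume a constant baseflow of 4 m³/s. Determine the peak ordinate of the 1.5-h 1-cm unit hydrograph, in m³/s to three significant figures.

U_p ≈ 128 m³/s

Direct runoff: 0.0, 3.0, 18.0, 28.0, 44.0, 64.0, 52.0, 43.0, 35.0, 0.0 m³/s; ΣQ_DR = 287.0 m³/s, peak = 64.0 m³/s.
Runoff depth d = ΣQ_DR·Δt / A = 287.0 × 5400 / (310 km²) = 4.999 mm.
The 1-cm UH is the DRH scaled by (10 mm)/d, so U_p = 64.0 × 10/4.999 = 128 m³/s.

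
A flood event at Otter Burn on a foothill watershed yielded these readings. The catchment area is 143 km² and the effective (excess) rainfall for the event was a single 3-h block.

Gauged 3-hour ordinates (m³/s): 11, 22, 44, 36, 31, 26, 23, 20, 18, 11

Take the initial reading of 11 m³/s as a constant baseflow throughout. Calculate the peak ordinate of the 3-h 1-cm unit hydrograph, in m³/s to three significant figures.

Direct runoff: 0.0, 11.0, 33.0, 25.0, 20.0, 15.0, 12.0, 9.0, 7.0, 0.0 m³/s; ΣQ_DR = 132.0 m³/s, peak = 33.0 m³/s.
Runoff depth d = ΣQ_DR·Δt / A = 132.0 × 10800 / (143 km²) = 9.969 mm.
The 1-cm UH is the DRH scaled by (10 mm)/d, so U_p = 33.0 × 10/9.969 = 33.1 m³/s.

U_p ≈ 33.1 m³/s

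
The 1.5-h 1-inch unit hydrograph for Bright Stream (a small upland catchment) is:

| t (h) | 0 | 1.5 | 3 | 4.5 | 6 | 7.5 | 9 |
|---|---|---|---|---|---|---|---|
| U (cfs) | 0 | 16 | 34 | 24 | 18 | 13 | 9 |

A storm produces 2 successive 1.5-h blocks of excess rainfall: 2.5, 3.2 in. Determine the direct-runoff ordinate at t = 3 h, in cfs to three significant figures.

By discrete convolution, Q_j = Σ (P_i / 1 in) · U_{j−i}.
At t = 3 h (j=2): Q = (2.5/1)·34 + (3.2/1)·16 = 136 cfs.

Q ≈ 136 cfs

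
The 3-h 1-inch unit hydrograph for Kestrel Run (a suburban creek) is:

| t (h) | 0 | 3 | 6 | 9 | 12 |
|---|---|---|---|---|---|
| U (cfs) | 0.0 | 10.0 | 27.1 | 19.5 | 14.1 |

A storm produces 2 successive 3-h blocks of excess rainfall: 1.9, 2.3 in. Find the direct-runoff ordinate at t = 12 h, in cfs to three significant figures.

By discrete convolution, Q_j = Σ (P_i / 1 in) · U_{j−i}.
At t = 12 h (j=4): Q = (1.9/1)·14.1 + (2.3/1)·19.5 = 71.6 cfs.

Q ≈ 71.6 cfs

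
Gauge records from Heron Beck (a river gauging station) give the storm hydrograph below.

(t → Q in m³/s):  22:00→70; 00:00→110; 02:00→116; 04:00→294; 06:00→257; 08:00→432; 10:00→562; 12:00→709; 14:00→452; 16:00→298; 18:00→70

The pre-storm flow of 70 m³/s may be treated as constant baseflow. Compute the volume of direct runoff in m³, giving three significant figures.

Direct-runoff ordinates (Q − Q_b): 0.0, 40.0, 46.0, 224.0, 187.0, 362.0, 492.0, 639.0, 382.0, 228.0, 0.0 m³/s.
ΣQ_DR = 2600 m³/s.
With Δt = 2 h = 7200 s, V = ΣQ_DR · Δt = 2600 × 7200 = 1.87 × 10^7 m³.

V ≈ 1.87 × 10^7 m³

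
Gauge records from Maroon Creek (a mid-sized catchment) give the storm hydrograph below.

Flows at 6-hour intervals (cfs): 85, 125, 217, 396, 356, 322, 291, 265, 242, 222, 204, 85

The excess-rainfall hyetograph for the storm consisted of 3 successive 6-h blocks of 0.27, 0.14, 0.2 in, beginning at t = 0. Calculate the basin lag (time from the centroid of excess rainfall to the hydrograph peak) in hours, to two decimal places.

t_L ≈ 9.69 h

Centroid of excess rainfall: t_c = Σ P_i·t̄_i / ΣP_i = 8.3115 h (block centres at 3, 9, 15 h).
Hydrograph peak occurs at t = 18 h, so basin lag t_L = 18 − 8.3115 = 9.69 h.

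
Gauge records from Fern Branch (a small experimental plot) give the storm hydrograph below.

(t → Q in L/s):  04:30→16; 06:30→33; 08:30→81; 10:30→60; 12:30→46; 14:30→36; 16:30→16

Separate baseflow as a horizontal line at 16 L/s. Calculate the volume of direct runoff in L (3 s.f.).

Direct-runoff ordinates (Q − Q_b): 0.0, 17.0, 65.0, 44.0, 30.0, 20.0, 0.0 L/s.
ΣQ_DR = 176.0 L/s.
With Δt = 2 h = 7200 s, V = ΣQ_DR · Δt = 176.0 × 7200 = 1.27 × 10^6 L.

V ≈ 1.27 × 10^6 L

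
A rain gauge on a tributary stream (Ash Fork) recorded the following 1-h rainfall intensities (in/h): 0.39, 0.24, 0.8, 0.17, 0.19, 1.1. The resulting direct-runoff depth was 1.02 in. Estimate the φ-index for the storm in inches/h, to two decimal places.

Only the 2 blocks with intensity above φ contribute runoff: 0.8, 1.1 in/h.
Σ(I−φ)·Δt = d  ⇒  (0.8+1.1 − 2φ)·1 = 1.02
φ = (1.900 − 1.02/1) / 2 = 0.44 in/h.

φ ≈ 0.44 in/h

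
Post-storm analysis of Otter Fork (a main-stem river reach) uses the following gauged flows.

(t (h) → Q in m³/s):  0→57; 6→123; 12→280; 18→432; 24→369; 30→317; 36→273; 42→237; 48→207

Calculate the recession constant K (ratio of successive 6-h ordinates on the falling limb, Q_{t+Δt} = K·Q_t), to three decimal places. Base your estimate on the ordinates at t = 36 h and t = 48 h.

Using the recession-limb readings at t = 36 h and t = 48 h: Q falls from 273 to 207 m³/s over 2 intervals.
K = (Q₂/Q₁)^(1/2) = (207/273)^(1/2) = 0.871.

K ≈ 0.871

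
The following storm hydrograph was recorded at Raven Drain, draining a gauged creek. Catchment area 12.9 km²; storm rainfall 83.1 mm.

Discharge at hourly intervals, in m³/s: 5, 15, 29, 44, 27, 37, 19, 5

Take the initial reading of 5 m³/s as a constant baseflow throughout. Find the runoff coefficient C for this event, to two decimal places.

ΣQ_DR = 141.0 m³/s; V = ΣQ_DR·Δt = 5.076 × 10^5 m³.
Runoff depth d = V / A = 39.35 mm.
C = d / P = 39.35 / 83.1 = 0.47.

C ≈ 0.47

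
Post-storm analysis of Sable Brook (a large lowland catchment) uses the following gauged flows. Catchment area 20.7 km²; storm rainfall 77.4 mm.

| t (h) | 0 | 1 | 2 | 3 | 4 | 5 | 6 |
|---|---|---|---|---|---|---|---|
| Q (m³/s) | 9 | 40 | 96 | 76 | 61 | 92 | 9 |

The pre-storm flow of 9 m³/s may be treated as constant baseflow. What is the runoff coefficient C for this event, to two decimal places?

ΣQ_DR = 320.0 m³/s; V = ΣQ_DR·Δt = 1.152 × 10^6 m³.
Runoff depth d = V / A = 55.65 mm.
C = d / P = 55.65 / 77.4 = 0.72.

C ≈ 0.72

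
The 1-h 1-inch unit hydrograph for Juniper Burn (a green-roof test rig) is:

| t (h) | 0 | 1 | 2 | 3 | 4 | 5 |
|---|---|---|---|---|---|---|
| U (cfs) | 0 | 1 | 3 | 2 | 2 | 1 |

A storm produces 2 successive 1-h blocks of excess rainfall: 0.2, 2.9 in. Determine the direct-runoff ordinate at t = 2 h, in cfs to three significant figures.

Q ≈ 3.50 cfs

By discrete convolution, Q_j = Σ (P_i / 1 in) · U_{j−i}.
At t = 2 h (j=2): Q = (0.2/1)·3 + (2.9/1)·1 = 3.50 cfs.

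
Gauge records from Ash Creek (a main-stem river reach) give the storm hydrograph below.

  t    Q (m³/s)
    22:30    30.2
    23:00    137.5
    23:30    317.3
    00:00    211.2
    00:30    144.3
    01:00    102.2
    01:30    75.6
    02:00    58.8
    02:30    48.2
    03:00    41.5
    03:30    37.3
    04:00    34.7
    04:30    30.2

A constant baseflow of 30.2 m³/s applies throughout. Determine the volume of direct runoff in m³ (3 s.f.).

Direct-runoff ordinates (Q − Q_b): 0.0, 107.3, 287.1, 181.0, 114.1, 72.0, 45.4, 28.6, 18.0, 11.3, 7.1, 4.5, 0.0 m³/s.
ΣQ_DR = 876.4 m³/s.
With Δt = 0.5 h = 1800 s, V = ΣQ_DR · Δt = 876.4 × 1800 = 1.58 × 10^6 m³.

V ≈ 1.58 × 10^6 m³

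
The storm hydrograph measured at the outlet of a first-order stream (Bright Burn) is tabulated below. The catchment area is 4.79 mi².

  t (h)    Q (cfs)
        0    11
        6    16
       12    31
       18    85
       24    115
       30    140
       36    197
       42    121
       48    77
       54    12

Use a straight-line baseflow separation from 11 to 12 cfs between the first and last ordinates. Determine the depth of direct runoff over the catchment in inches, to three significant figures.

Direct runoff: 0.00, 4.89, 19.78, 73.67, 103.56, 128.44, 185.33, 109.22, 65.11, 0.00 cfs; ΣQ_DR = 690.0 cfs.
V = ΣQ_DR · Δt = 690.0 × 21600 s = 1.490 × 10^7 ft³.
Over A = 4.79 mi², depth = V / A = 1.34 in.

d ≈ 1.34 in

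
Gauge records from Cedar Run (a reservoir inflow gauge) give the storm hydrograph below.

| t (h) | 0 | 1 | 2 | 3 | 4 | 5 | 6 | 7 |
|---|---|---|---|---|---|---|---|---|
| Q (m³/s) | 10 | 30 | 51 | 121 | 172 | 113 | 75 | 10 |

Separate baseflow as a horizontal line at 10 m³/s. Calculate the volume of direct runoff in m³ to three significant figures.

V ≈ 1.81 × 10^6 m³

Direct-runoff ordinates (Q − Q_b): 0.0, 20.0, 41.0, 111.0, 162.0, 103.0, 65.0, 0.0 m³/s.
ΣQ_DR = 502.0 m³/s.
With Δt = 1 h = 3600 s, V = ΣQ_DR · Δt = 502.0 × 3600 = 1.81 × 10^6 m³.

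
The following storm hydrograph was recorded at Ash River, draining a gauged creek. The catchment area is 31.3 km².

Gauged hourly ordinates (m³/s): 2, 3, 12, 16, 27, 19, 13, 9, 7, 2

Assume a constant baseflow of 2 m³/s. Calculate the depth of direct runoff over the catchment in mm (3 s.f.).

Direct runoff: 0.0, 1.0, 10.0, 14.0, 25.0, 17.0, 11.0, 7.0, 5.0, 0.0 m³/s; ΣQ_DR = 90.00 m³/s.
V = ΣQ_DR · Δt = 90.00 × 3600 s = 3.240 × 10^5 m³.
Over A = 31.3 km², depth = V / A = 10.4 mm.

d ≈ 10.4 mm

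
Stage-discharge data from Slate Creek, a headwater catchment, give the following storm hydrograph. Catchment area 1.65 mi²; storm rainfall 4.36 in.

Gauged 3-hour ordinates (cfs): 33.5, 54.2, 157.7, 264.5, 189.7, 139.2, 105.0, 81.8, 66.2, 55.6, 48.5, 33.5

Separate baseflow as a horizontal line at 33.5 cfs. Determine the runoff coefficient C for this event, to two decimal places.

C ≈ 0.53

ΣQ_DR = 827.4 cfs; V = ΣQ_DR·Δt = 8.936 × 10^6 ft³.
Runoff depth d = V / A = 2.331 in.
C = d / P = 2.331 / 4.36 = 0.53.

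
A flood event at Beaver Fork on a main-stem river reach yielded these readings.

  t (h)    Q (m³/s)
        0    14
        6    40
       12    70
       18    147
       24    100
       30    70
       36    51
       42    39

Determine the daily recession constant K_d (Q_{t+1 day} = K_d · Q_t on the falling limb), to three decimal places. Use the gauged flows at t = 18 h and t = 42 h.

Between t = 18 h and t = 42 h the flow falls from 147 to 39 m³/s over 4×6 h = 24 h.
Per-interval ratio K = (39/147)^(1/4) = 0.7177; K_d = K^(24/6) = 0.265.

K_d ≈ 0.265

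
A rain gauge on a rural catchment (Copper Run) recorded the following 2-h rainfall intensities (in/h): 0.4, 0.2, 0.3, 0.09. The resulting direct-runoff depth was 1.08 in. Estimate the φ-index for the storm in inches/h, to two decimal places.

Only the 3 blocks with intensity above φ contribute runoff: 0.4, 0.2, 0.3 in/h.
Σ(I−φ)·Δt = d  ⇒  (0.4+0.2+0.3 − 3φ)·2 = 1.08
φ = (0.9000 − 1.08/2) / 3 = 0.12 in/h.

φ ≈ 0.12 in/h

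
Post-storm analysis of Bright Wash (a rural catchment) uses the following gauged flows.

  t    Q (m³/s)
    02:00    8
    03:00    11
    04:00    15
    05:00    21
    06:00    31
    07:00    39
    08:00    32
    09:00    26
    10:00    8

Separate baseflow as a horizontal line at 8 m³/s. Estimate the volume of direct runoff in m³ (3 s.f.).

Direct-runoff ordinates (Q − Q_b): 0.0, 3.0, 7.0, 13.0, 23.0, 31.0, 24.0, 18.0, 0.0 m³/s.
ΣQ_DR = 119.0 m³/s.
With Δt = 1 h = 3600 s, V = ΣQ_DR · Δt = 119.0 × 3600 = 4.28 × 10^5 m³.

V ≈ 4.28 × 10^5 m³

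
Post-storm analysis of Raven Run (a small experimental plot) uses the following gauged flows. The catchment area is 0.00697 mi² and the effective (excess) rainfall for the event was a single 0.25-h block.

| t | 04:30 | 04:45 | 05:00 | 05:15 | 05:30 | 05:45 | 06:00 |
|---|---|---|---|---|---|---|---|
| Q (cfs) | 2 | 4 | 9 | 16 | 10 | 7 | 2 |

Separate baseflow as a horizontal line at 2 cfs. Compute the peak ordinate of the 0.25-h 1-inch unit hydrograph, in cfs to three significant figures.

Direct runoff: 0.0, 2.0, 7.0, 14.0, 8.0, 5.0, 0.0 cfs; ΣQ_DR = 36.00 cfs, peak = 14.0 cfs.
Runoff depth d = ΣQ_DR·Δt / A = 36.00 × 900 / (0.00697 mi²) = 2.001 in.
The 1-inch UH is the DRH scaled by (1 in)/d, so U_p = 14.0 × 1/2.001 = 7.00 cfs.

U_p ≈ 7.00 cfs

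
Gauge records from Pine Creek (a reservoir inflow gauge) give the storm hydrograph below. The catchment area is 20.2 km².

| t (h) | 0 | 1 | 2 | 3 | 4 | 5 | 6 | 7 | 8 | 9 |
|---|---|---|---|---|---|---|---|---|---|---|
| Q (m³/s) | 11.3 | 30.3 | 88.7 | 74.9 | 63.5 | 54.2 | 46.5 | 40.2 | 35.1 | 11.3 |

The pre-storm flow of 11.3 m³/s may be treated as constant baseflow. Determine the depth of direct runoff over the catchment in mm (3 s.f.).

Direct runoff: 0.0, 19.0, 77.4, 63.6, 52.2, 42.9, 35.2, 28.9, 23.8, 0.0 m³/s; ΣQ_DR = 343.0 m³/s.
V = ΣQ_DR · Δt = 343.0 × 3600 s = 1.235 × 10^6 m³.
Over A = 20.2 km², depth = V / A = 61.1 mm.

d ≈ 61.1 mm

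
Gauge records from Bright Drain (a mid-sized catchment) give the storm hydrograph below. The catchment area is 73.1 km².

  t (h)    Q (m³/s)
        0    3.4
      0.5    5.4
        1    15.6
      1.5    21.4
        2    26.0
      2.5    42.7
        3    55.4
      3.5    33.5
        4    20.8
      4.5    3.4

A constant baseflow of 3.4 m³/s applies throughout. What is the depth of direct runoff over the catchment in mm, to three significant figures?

d ≈ 4.77 mm

Direct runoff: 0.0, 2.0, 12.2, 18.0, 22.6, 39.3, 52.0, 30.1, 17.4, 0.0 m³/s; ΣQ_DR = 193.6 m³/s.
V = ΣQ_DR · Δt = 193.6 × 1800 s = 3.485 × 10^5 m³.
Over A = 73.1 km², depth = V / A = 4.77 mm.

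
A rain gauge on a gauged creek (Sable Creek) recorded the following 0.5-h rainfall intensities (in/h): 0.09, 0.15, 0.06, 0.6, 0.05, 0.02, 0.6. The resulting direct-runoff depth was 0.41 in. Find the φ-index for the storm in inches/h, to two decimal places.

Only the 2 blocks with intensity above φ contribute runoff: 0.6, 0.6 in/h.
Σ(I−φ)·Δt = d  ⇒  (0.6+0.6 − 2φ)·0.5 = 0.41
φ = (1.200 − 0.41/0.5) / 2 = 0.19 in/h.

φ ≈ 0.19 in/h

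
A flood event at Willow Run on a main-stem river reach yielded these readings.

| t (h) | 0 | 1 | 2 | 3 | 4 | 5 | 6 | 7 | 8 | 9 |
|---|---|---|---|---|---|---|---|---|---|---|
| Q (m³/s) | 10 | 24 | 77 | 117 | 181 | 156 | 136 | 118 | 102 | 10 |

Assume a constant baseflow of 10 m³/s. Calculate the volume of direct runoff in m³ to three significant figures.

V ≈ 2.99 × 10^6 m³

Direct-runoff ordinates (Q − Q_b): 0.0, 14.0, 67.0, 107.0, 171.0, 146.0, 126.0, 108.0, 92.0, 0.0 m³/s.
ΣQ_DR = 831.0 m³/s.
With Δt = 1 h = 3600 s, V = ΣQ_DR · Δt = 831.0 × 3600 = 2.99 × 10^6 m³.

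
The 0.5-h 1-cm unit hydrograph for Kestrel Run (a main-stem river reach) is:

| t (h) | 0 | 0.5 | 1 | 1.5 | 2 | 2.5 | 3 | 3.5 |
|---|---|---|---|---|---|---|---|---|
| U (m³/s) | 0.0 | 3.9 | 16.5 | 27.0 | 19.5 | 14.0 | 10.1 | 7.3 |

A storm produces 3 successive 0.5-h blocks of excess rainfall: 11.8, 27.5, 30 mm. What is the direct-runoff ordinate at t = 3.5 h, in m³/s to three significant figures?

Q ≈ 78.4 m³/s

By discrete convolution, Q_j = Σ (P_i / 10 mm) · U_{j−i}.
At t = 3.5 h (j=7): Q = (11.8/10)·7.3 + (27.5/10)·10.1 + (30/10)·14.0 = 78.4 m³/s.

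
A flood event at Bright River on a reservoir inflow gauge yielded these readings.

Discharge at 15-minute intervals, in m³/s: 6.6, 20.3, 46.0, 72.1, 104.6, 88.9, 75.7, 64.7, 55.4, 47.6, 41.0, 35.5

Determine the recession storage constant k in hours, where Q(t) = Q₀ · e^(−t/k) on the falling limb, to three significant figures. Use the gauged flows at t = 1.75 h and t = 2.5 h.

k ≈ 1.64 h

On the falling limb, Q drops from 64.7 to 41.0 m³/s between t = 1.75 h and t = 2.5 h (Δt = 0.75 h).
k = −Δt / ln(Q₂/Q₁) = −0.75 / ln(41.0/64.7) = 1.64 h.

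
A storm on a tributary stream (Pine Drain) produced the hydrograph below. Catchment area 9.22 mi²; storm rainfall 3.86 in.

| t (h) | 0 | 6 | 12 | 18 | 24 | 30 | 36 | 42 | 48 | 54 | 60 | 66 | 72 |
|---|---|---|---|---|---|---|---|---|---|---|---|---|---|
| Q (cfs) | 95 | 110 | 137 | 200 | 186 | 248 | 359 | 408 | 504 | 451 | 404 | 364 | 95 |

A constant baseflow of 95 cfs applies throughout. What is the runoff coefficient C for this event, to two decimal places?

ΣQ_DR = 2326 cfs; V = ΣQ_DR·Δt = 5.024 × 10^7 ft³.
Runoff depth d = V / A = 2.346 in.
C = d / P = 2.346 / 3.86 = 0.61.

C ≈ 0.61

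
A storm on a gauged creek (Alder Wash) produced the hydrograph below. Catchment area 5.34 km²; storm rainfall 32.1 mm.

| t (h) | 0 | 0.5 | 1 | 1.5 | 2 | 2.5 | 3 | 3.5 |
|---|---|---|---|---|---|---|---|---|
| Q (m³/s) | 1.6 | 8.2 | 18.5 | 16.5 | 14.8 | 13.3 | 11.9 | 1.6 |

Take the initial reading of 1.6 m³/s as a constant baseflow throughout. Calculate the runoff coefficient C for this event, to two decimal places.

ΣQ_DR = 73.60 m³/s; V = ΣQ_DR·Δt = 1.325 × 10^5 m³.
Runoff depth d = V / A = 24.81 mm.
C = d / P = 24.81 / 32.1 = 0.77.

C ≈ 0.77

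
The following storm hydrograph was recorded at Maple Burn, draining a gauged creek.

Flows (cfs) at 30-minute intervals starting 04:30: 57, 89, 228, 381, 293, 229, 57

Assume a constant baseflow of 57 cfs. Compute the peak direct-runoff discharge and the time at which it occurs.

Subtracting baseflow gives direct-runoff ordinates: 0.0, 32.0, 171.0, 324.0, 236.0, 172.0, 0.0 cfs.
The maximum is 324.0 cfs, occurring at the reading for t = 06:00.

Q_p = 324.0 cfs at t = 06:00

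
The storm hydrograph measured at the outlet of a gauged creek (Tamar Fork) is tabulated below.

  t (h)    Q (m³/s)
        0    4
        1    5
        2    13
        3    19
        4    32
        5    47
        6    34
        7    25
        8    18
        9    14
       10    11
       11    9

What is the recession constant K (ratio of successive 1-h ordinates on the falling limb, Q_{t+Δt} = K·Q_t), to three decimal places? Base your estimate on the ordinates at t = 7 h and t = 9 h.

Using the recession-limb readings at t = 7 h and t = 9 h: Q falls from 25 to 14 m³/s over 2 intervals.
K = (Q₂/Q₁)^(1/2) = (14/25)^(1/2) = 0.748.

K ≈ 0.748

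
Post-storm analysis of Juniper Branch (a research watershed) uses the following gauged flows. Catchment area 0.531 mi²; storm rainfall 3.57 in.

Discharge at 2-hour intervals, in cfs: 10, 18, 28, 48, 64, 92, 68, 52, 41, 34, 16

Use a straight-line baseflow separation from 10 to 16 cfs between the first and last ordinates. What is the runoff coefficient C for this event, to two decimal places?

C ≈ 0.54

ΣQ_DR = 328.0 cfs; V = ΣQ_DR·Δt = 2.362 × 10^6 ft³.
Runoff depth d = V / A = 1.914 in.
C = d / P = 1.914 / 3.57 = 0.54.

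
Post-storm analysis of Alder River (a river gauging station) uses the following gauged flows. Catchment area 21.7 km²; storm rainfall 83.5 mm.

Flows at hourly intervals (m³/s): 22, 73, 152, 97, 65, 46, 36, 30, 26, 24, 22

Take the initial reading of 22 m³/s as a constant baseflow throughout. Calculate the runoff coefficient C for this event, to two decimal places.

ΣQ_DR = 351.0 m³/s; V = ΣQ_DR·Δt = 1.264 × 10^6 m³.
Runoff depth d = V / A = 58.23 mm.
C = d / P = 58.23 / 83.5 = 0.70.

C ≈ 0.70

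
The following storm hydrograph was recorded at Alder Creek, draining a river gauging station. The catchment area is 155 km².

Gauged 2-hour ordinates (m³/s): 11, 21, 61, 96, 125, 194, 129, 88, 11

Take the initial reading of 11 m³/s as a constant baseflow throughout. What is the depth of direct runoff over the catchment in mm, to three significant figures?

d ≈ 29.6 mm

Direct runoff: 0.0, 10.0, 50.0, 85.0, 114.0, 183.0, 118.0, 77.0, 0.0 m³/s; ΣQ_DR = 637.0 m³/s.
V = ΣQ_DR · Δt = 637.0 × 7200 s = 4.586 × 10^6 m³.
Over A = 155 km², depth = V / A = 29.6 mm.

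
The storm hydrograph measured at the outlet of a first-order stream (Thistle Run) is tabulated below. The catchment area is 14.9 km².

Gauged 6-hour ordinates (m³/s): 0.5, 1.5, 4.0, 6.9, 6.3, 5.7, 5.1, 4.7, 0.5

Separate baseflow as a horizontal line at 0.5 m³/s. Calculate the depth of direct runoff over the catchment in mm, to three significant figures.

Direct runoff: 0.0, 1.0, 3.5, 6.4, 5.8, 5.2, 4.6, 4.2, 0.0 m³/s; ΣQ_DR = 30.70 m³/s.
V = ΣQ_DR · Δt = 30.70 × 21600 s = 6.631 × 10^5 m³.
Over A = 14.9 km², depth = V / A = 44.5 mm.

d ≈ 44.5 mm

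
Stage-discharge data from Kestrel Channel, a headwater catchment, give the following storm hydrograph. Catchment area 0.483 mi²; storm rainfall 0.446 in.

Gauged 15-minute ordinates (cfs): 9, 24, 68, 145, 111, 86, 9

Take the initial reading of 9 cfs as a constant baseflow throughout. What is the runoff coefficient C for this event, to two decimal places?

C ≈ 0.70

ΣQ_DR = 389.0 cfs; V = ΣQ_DR·Δt = 3.501 × 10^5 ft³.
Runoff depth d = V / A = 0.3120 in.
C = d / P = 0.3120 / 0.446 = 0.70.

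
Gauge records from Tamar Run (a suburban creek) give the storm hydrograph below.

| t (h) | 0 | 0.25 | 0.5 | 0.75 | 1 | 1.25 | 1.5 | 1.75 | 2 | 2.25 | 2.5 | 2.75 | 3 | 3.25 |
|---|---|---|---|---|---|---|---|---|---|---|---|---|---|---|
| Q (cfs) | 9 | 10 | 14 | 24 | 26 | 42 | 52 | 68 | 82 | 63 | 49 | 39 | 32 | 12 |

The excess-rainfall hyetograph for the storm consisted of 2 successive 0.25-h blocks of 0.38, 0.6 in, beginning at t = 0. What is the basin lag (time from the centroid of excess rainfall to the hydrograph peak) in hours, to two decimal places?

Centroid of excess rainfall: t_c = Σ P_i·t̄_i / ΣP_i = 0.2781 h (block centres at 0.125, 0.375 h).
Hydrograph peak occurs at t = 2 h, so basin lag t_L = 2 − 0.2781 = 1.72 h.

t_L ≈ 1.72 h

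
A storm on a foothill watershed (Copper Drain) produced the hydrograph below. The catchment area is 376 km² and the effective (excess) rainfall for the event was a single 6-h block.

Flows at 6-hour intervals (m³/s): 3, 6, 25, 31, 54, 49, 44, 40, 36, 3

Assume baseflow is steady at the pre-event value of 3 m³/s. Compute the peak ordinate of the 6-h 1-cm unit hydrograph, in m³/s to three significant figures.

Direct runoff: 0.0, 3.0, 22.0, 28.0, 51.0, 46.0, 41.0, 37.0, 33.0, 0.0 m³/s; ΣQ_DR = 261.0 m³/s, peak = 51.0 m³/s.
Runoff depth d = ΣQ_DR·Δt / A = 261.0 × 21600 / (376 km²) = 14.99 mm.
The 1-cm UH is the DRH scaled by (10 mm)/d, so U_p = 51.0 × 10/14.99 = 34.0 m³/s.

U_p ≈ 34.0 m³/s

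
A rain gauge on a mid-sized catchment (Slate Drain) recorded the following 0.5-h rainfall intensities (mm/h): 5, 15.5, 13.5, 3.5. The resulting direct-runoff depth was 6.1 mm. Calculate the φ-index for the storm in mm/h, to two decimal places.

φ ≈ 8.40 mm/h

Only the 2 blocks with intensity above φ contribute runoff: 15.5, 13.5 mm/h.
Σ(I−φ)·Δt = d  ⇒  (15.5+13.5 − 2φ)·0.5 = 6.1
φ = (29.00 − 6.1/0.5) / 2 = 8.40 mm/h.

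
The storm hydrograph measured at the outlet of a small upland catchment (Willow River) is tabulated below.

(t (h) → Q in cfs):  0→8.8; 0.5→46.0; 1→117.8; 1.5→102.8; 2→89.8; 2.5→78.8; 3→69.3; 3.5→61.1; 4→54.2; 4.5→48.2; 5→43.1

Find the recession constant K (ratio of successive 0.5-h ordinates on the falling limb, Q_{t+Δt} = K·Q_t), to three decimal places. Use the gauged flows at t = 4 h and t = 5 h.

Using the recession-limb readings at t = 4 h and t = 5 h: Q falls from 54.2 to 43.1 cfs over 2 intervals.
K = (Q₂/Q₁)^(1/2) = (43.1/54.2)^(1/2) = 0.892.

K ≈ 0.892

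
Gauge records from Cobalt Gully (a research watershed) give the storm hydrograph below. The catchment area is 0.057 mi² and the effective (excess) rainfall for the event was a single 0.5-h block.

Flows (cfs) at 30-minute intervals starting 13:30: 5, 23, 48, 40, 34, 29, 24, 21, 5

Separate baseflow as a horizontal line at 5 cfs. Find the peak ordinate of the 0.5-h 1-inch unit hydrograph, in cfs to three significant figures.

U_p ≈ 17.2 cfs

Direct runoff: 0.0, 18.0, 43.0, 35.0, 29.0, 24.0, 19.0, 16.0, 0.0 cfs; ΣQ_DR = 184.0 cfs, peak = 43.0 cfs.
Runoff depth d = ΣQ_DR·Δt / A = 184.0 × 1800 / (0.057 mi²) = 2.501 in.
The 1-inch UH is the DRH scaled by (1 in)/d, so U_p = 43.0 × 1/2.501 = 17.2 cfs.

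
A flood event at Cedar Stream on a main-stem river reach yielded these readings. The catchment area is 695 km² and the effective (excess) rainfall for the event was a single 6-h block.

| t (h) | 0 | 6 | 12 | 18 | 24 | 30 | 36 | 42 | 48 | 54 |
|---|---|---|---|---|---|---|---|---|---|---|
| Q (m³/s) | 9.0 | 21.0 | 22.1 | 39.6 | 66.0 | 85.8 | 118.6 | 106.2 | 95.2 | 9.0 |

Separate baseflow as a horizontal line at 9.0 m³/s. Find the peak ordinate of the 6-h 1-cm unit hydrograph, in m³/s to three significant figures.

Direct runoff: 0.0, 12.0, 13.1, 30.6, 57.0, 76.8, 109.6, 97.2, 86.2, 0.0 m³/s; ΣQ_DR = 482.5 m³/s, peak = 109.6 m³/s.
Runoff depth d = ΣQ_DR·Δt / A = 482.5 × 21600 / (695 km²) = 15.00 mm.
The 1-cm UH is the DRH scaled by (10 mm)/d, so U_p = 109.6 × 10/15.00 = 73.1 m³/s.

U_p ≈ 73.1 m³/s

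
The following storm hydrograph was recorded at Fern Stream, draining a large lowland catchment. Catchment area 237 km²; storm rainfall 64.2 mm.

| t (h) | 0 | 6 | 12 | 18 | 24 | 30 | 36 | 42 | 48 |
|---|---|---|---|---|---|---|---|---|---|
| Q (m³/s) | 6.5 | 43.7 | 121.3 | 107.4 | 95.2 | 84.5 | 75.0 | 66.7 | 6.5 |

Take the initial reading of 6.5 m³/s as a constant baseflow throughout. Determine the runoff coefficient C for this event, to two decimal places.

ΣQ_DR = 548.3 m³/s; V = ΣQ_DR·Δt = 1.184 × 10^7 m³.
Runoff depth d = V / A = 49.97 mm.
C = d / P = 49.97 / 64.2 = 0.78.

C ≈ 0.78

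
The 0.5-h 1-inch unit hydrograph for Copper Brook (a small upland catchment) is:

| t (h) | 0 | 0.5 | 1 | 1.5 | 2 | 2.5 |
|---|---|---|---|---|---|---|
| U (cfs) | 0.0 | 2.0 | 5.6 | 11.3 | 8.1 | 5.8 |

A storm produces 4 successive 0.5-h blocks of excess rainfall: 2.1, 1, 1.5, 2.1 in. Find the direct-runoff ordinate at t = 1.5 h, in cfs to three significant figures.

By discrete convolution, Q_j = Σ (P_i / 1 in) · U_{j−i}.
At t = 1.5 h (j=3): Q = (2.1/1)·11.3 + (1/1)·5.6 + (1.5/1)·2.0 + (2.1/1)·0.0 = 32.3 cfs.

Q ≈ 32.3 cfs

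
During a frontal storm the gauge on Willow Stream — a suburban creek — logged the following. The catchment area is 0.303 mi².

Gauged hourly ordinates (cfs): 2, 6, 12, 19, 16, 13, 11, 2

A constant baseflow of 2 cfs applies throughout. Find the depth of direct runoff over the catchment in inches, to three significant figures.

d ≈ 0.332 in

Direct runoff: 0.0, 4.0, 10.0, 17.0, 14.0, 11.0, 9.0, 0.0 cfs; ΣQ_DR = 65.00 cfs.
V = ΣQ_DR · Δt = 65.00 × 3600 s = 2.340 × 10^5 ft³.
Over A = 0.303 mi², depth = V / A = 0.332 in.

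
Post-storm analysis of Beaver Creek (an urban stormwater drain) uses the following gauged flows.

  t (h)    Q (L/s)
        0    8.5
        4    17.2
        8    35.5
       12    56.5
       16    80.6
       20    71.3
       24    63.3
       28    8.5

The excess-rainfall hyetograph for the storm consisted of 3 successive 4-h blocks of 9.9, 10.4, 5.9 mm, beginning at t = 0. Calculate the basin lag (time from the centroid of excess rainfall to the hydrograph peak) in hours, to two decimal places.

Centroid of excess rainfall: t_c = Σ P_i·t̄_i / ΣP_i = 5.3893 h (block centres at 2, 6, 10 h).
Hydrograph peak occurs at t = 16 h, so basin lag t_L = 16 − 5.3893 = 10.61 h.

t_L ≈ 10.61 h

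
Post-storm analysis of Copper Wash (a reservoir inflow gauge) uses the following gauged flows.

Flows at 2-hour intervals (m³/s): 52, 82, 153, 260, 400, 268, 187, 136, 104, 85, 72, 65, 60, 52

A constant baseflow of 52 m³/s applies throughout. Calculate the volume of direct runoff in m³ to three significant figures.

Direct-runoff ordinates (Q − Q_b): 0.0, 30.0, 101.0, 208.0, 348.0, 216.0, 135.0, 84.0, 52.0, 33.0, 20.0, 13.0, 8.0, 0.0 m³/s.
ΣQ_DR = 1248 m³/s.
With Δt = 2 h = 7200 s, V = ΣQ_DR · Δt = 1248 × 7200 = 8.99 × 10^6 m³.

V ≈ 8.99 × 10^6 m³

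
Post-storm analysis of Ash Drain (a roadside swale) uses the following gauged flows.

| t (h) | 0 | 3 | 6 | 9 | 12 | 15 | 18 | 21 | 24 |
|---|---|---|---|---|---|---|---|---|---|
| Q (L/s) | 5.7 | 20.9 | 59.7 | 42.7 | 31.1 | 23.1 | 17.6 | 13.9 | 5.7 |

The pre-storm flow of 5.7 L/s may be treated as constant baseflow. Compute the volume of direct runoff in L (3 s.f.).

V ≈ 1.83 × 10^6 L

Direct-runoff ordinates (Q − Q_b): 0.0, 15.2, 54.0, 37.0, 25.4, 17.4, 11.9, 8.2, 0.0 L/s.
ΣQ_DR = 169.1 L/s.
With Δt = 3 h = 10800 s, V = ΣQ_DR · Δt = 169.1 × 10800 = 1.83 × 10^6 L.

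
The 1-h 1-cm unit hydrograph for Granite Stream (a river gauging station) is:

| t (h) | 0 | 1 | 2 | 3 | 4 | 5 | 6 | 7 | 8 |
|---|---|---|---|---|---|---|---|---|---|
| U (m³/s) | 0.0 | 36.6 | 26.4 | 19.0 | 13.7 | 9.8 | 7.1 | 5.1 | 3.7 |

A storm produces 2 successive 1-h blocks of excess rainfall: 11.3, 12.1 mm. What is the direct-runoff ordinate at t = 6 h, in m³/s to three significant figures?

By discrete convolution, Q_j = Σ (P_i / 10 mm) · U_{j−i}.
At t = 6 h (j=6): Q = (11.3/10)·7.1 + (12.1/10)·9.8 = 19.9 m³/s.

Q ≈ 19.9 m³/s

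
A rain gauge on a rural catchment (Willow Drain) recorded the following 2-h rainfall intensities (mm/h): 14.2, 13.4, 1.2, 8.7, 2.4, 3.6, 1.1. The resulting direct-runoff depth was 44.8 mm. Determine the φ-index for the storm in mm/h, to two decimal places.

Only the 3 blocks with intensity above φ contribute runoff: 14.2, 13.4, 8.7 mm/h.
Σ(I−φ)·Δt = d  ⇒  (14.2+13.4+8.7 − 3φ)·2 = 44.8
φ = (36.30 − 44.8/2) / 3 = 4.63 mm/h.

φ ≈ 4.63 mm/h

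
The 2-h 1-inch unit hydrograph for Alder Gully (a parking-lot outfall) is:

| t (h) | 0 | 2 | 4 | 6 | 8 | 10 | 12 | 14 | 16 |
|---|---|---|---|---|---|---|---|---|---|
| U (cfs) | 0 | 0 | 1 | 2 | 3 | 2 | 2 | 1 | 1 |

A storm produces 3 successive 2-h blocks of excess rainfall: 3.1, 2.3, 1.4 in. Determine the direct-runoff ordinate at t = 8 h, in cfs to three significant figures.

By discrete convolution, Q_j = Σ (P_i / 1 in) · U_{j−i}.
At t = 8 h (j=4): Q = (3.1/1)·3 + (2.3/1)·2 + (1.4/1)·1 = 15.3 cfs.

Q ≈ 15.3 cfs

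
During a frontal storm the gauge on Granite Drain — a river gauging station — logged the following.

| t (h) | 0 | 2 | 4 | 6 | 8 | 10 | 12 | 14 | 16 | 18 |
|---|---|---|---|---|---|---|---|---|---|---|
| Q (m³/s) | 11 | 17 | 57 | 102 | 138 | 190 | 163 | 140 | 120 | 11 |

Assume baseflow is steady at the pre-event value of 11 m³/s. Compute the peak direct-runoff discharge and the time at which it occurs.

Subtracting baseflow gives direct-runoff ordinates: 0.0, 6.0, 46.0, 91.0, 127.0, 179.0, 152.0, 129.0, 109.0, 0.0 m³/s.
The maximum is 179.0 m³/s, occurring at the reading for t = 10 h.

Q_p = 179.0 m³/s at t = 10 h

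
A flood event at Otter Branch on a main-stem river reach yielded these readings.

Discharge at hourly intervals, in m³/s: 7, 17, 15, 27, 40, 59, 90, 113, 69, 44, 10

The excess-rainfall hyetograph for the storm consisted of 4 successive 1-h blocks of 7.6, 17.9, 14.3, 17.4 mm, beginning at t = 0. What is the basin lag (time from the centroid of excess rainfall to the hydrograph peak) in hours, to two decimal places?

Centroid of excess rainfall: t_c = Σ P_i·t̄_i / ΣP_i = 2.2255 h (block centres at 0.5, 1.5, 2.5, 3.5 h).
Hydrograph peak occurs at t = 7 h, so basin lag t_L = 7 − 2.2255 = 4.77 h.

t_L ≈ 4.77 h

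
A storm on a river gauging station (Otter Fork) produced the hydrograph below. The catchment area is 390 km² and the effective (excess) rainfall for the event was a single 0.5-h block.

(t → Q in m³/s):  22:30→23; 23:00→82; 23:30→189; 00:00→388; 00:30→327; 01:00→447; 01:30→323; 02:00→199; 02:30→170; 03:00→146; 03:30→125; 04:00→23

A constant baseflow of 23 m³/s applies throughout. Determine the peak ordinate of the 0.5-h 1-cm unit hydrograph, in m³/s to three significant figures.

Direct runoff: 0.0, 59.0, 166.0, 365.0, 304.0, 424.0, 300.0, 176.0, 147.0, 123.0, 102.0, 0.0 m³/s; ΣQ_DR = 2166 m³/s, peak = 424.0 m³/s.
Runoff depth d = ΣQ_DR·Δt / A = 2166 × 1800 / (390 km²) = 9.997 mm.
The 1-cm UH is the DRH scaled by (10 mm)/d, so U_p = 424.0 × 10/9.997 = 424 m³/s.

U_p ≈ 424 m³/s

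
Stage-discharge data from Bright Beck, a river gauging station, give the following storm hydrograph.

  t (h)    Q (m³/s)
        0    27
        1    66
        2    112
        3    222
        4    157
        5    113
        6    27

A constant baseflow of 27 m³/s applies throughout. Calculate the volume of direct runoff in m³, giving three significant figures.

V ≈ 1.93 × 10^6 m³

Direct-runoff ordinates (Q − Q_b): 0.0, 39.0, 85.0, 195.0, 130.0, 86.0, 0.0 m³/s.
ΣQ_DR = 535.0 m³/s.
With Δt = 1 h = 3600 s, V = ΣQ_DR · Δt = 535.0 × 3600 = 1.93 × 10^6 m³.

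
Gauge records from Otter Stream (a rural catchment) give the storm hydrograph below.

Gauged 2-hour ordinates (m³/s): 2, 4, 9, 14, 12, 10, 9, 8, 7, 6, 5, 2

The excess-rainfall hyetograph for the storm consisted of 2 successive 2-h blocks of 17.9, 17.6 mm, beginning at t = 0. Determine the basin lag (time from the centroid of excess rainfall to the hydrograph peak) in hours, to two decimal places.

t_L ≈ 4.01 h

Centroid of excess rainfall: t_c = Σ P_i·t̄_i / ΣP_i = 1.9915 h (block centres at 1, 3 h).
Hydrograph peak occurs at t = 6 h, so basin lag t_L = 6 − 1.9915 = 4.01 h.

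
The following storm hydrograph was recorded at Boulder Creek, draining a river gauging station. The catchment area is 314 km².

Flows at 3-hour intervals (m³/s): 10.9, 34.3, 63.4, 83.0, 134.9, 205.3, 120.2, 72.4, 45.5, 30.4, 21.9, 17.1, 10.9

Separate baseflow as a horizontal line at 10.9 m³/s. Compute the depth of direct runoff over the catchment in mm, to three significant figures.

Direct runoff: 0.0, 23.4, 52.5, 72.1, 124.0, 194.4, 109.3, 61.5, 34.6, 19.5, 11.0, 6.2, 0.0 m³/s; ΣQ_DR = 708.5 m³/s.
V = ΣQ_DR · Δt = 708.5 × 10800 s = 7.652 × 10^6 m³.
Over A = 314 km², depth = V / A = 24.4 mm.

d ≈ 24.4 mm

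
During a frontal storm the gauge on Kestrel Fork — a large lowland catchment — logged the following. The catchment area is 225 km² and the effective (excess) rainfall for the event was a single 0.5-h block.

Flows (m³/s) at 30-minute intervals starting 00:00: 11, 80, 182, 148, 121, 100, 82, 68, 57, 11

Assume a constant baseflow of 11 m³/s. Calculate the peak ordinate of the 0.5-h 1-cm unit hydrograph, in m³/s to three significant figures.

Direct runoff: 0.0, 69.0, 171.0, 137.0, 110.0, 89.0, 71.0, 57.0, 46.0, 0.0 m³/s; ΣQ_DR = 750.0 m³/s, peak = 171.0 m³/s.
Runoff depth d = ΣQ_DR·Δt / A = 750.0 × 1800 / (225 km²) = 6.000 mm.
The 1-cm UH is the DRH scaled by (10 mm)/d, so U_p = 171.0 × 10/6.000 = 285 m³/s.

U_p ≈ 285 m³/s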